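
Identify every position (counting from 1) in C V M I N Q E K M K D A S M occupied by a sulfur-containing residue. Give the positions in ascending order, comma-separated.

1, 3, 9, 14

Cysteine (C, thiol) and methionine (M, thioether) are the two sulfur-containing amino acids.
Matching residues: C1, M3, M9, M14.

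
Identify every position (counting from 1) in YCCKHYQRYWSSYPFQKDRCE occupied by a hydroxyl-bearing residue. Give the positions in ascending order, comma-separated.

The –OH-bearing residues are Ser, Thr (aliphatic alcohols), and Tyr (phenol).
Matching residues: Y1, Y6, Y9, S11, S12, Y13.

1, 6, 9, 11, 12, 13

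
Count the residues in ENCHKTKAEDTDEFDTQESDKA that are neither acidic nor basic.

10

Acidic: D, E. Basic: K, R, H. All other residues are neither.
Matching residues: N2, C3, T6, A8, T11, F14, T16, Q17, S19, A22.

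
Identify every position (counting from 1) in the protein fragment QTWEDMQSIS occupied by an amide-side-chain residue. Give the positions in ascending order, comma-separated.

Matching residues: Q1, Q7.

1, 7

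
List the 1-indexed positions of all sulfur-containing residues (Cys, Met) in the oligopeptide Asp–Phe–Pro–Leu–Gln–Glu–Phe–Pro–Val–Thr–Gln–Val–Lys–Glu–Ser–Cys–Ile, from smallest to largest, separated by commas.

16

Matching residues: Cys16.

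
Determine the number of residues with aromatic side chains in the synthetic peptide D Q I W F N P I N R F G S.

3

Phenylalanine (F), tryptophan (W), and tyrosine (Y) have aromatic ring side chains.
Matching residues: W4, F5, F11.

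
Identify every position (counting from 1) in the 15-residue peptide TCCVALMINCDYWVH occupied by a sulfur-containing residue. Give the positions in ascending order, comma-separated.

2, 3, 7, 10

The sulfur-bearing residues are cysteine (–SH) and methionine (–S–CH₃).
Matching residues: C2, C3, M7, C10.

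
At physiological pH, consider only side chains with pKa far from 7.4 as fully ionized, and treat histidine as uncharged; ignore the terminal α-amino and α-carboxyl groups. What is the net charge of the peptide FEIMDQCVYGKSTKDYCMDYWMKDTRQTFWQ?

At pH ~7.4 the Lys and Arg side chains are protonated (+1), the Asp and Glu side chains are deprotonated (−1), and with His taken as neutral all other side chains carry no charge.
Positive (K, R): K11, K14, K23, R26 → +4.
Negative (D, E): E2, D5, D15, D19, D24 → −5.
Net charge = (+4) + (−5) = −1.

-1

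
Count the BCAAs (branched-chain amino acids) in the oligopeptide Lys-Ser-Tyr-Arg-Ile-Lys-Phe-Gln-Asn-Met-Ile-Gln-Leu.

Valine (V), leucine (L), and isoleucine (I) are the branched-chain amino acids.
Matching residues: Ile5, Ile11, Leu13.

3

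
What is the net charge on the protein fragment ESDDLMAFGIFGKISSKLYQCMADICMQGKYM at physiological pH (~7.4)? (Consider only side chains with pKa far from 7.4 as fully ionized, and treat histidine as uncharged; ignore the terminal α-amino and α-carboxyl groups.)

Near pH 7.4, K and R contribute +1 each, D and E contribute −1 each, and every other side chain (His included, as stated) is uncharged.
Positive (K, R): K13, K17, K30 → +3.
Negative (D, E): E1, D3, D4, D24 → −4.
Net charge = (+3) + (−4) = −1.

-1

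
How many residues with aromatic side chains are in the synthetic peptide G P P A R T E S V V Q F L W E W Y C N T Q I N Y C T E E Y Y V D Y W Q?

9

The aromatic amino acids are Phe (F, benzyl), Trp (W, indole), and Tyr (Y, phenol).
Matching residues: F12, W14, W16, Y17, Y24, Y29, Y30, Y33, W34.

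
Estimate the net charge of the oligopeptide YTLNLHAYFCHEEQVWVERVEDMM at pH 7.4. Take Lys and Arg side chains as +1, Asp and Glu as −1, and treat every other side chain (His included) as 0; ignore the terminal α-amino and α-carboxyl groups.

Positive (K, R): R19 → +1.
Negative (D, E): E12, E13, E18, E21, D22 → −5.
Net charge = (+1) + (−5) = −4.

-4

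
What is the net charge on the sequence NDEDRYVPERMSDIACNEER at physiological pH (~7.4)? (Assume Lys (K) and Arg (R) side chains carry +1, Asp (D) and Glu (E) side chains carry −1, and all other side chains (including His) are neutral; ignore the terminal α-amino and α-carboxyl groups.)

Positive (K, R): R5, R10, R20 → +3.
Negative (D, E): D2, E3, D4, E9, D13, E18, E19 → −7.
Net charge = (+3) + (−7) = −4.

-4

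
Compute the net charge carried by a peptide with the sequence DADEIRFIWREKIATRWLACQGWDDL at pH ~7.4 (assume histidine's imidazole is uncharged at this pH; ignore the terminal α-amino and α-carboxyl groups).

The side chains ionized at physiological pH are Lys/Arg (+1) and Asp/Glu (−1); with His treated as neutral, nothing else contributes.
Positive (K, R): R6, R10, K12, R16 → +4.
Negative (D, E): D1, D3, E4, E11, D24, D25 → −6.
Net charge = (+4) + (−6) = −2.

-2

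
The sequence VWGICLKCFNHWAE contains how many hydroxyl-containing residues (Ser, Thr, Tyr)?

0

None of the 14 residues belong to this group.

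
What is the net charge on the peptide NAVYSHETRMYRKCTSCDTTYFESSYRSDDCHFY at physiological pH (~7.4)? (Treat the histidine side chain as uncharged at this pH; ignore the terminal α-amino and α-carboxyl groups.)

-1

Near pH 7.4, K and R contribute +1 each, D and E contribute −1 each, and every other side chain (His included, as stated) is uncharged.
Positive (K, R): R9, R12, K13, R27 → +4.
Negative (D, E): E7, D18, E23, D29, D30 → −5.
Net charge = (+4) + (−5) = −1.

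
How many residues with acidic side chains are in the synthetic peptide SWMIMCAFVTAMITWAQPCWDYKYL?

1

The acidic residues are Asp (D) and Glu (E), whose side chains end in a carboxylate group.
Matching residues: D21.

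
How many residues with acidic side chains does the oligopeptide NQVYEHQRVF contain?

1

The acidic residues are Asp (D) and Glu (E), whose side chains end in a carboxylate group.
Matching residues: E5.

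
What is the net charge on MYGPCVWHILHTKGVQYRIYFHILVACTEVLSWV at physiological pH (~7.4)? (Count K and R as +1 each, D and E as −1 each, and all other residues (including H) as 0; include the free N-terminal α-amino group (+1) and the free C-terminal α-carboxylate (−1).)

+1

Positive (K, R): K13, R18 → +2.
Negative (D, E): E29 → −1.
The N-terminus (+1) and C-terminus (−1) cancel.
Net charge = (+2) + (−1) = +1.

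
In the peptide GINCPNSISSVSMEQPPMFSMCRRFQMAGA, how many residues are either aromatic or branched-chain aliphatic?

Aromatic: F, W, Y. Branched-chain aliphatic: I, L, V.
Aromatic residues here: F19, F25 (2).
Branched-chain aliphatic residues here: I2, I8, V11 (3).
The two groups share no amino acid, so total = 2 + 3 = 5.

5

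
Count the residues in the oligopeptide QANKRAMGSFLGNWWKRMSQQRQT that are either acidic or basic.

5

Acidic: D, E. Basic: H, K, R.
Acidic residues here: none (0).
Basic residues here: K4, R5, K16, R17, R22 (5).
The two groups share no amino acid, so total = 0 + 5 = 5.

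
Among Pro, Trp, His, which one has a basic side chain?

His

The basic amino acids are Lys (K), Arg (R), and His (H).
Of the listed options, only His belongs to this group.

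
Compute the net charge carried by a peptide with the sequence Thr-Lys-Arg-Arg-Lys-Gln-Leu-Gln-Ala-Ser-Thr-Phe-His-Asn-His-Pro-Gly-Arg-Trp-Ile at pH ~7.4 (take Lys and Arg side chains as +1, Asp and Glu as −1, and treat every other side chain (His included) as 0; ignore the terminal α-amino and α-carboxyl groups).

Positive (K, R): Lys2, Arg3, Arg4, Lys5, Arg18 → +5.
Negative (D, E): none → −0.
Net charge = (+5) + (−0) = +5.

+5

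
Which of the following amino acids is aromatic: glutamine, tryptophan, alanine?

Phenylalanine (F), tryptophan (W), and tyrosine (Y) have aromatic ring side chains.
Of the listed options, only tryptophan belongs to this group.

tryptophan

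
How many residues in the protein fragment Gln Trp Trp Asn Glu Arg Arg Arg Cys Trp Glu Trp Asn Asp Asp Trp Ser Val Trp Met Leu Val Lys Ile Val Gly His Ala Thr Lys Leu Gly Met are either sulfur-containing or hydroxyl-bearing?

Sulfur-containing: C, M. Hydroxyl-bearing: S, T, Y.
Sulfur-containing residues here: Cys9, Met20, Met33 (3).
Hydroxyl-bearing residues here: Ser17, Thr29 (2).
The two groups share no amino acid, so total = 3 + 2 = 5.

5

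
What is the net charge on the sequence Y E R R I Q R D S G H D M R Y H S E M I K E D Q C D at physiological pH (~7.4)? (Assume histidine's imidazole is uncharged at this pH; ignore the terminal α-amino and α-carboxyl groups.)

Near pH 7.4, K and R contribute +1 each, D and E contribute −1 each, and every other side chain (His included, as stated) is uncharged.
Positive (K, R): R3, R4, R7, R14, K21 → +5.
Negative (D, E): E2, D8, D12, E18, E22, D23, D26 → −7.
Net charge = (+5) + (−7) = −2.

-2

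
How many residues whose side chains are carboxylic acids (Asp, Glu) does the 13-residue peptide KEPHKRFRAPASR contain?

Matching residues: E2.

1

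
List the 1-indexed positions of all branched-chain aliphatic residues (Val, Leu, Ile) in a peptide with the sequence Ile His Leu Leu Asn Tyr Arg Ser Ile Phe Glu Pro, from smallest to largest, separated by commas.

Matching residues: Ile1, Leu3, Leu4, Ile9.

1, 3, 4, 9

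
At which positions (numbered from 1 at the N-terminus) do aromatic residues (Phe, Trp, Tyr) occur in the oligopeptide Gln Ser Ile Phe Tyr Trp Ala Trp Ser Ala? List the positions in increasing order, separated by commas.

Matching residues: Phe4, Tyr5, Trp6, Trp8.

4, 5, 6, 8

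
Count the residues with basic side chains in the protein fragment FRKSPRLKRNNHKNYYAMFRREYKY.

10

The basic amino acids are Lys (K), Arg (R), and His (H).
Matching residues: R2, K3, R6, K8, R9, H12, K13, R20, R21, K24.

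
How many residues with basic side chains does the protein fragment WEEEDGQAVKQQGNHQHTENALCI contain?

Lysine (K), arginine (R), and histidine (H) have basic, nitrogen-containing side chains.
Matching residues: K10, H15, H17.

3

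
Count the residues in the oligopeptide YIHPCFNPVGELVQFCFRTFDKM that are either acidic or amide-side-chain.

4

Acidic: D, E. Amide-side-chain: N, Q.
Acidic residues here: E11, D21 (2).
Amide-side-chain residues here: N7, Q14 (2).
The two groups share no amino acid, so total = 2 + 2 = 4.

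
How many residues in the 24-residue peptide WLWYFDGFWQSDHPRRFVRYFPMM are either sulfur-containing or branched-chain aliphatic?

Sulfur-containing: C, M. Branched-chain aliphatic: I, L, V.
Sulfur-containing residues here: M23, M24 (2).
Branched-chain aliphatic residues here: L2, V18 (2).
The two groups share no amino acid, so total = 2 + 2 = 4.

4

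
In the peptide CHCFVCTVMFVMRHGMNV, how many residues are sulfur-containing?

6

The sulfur-bearing residues are cysteine (–SH) and methionine (–S–CH₃).
Matching residues: C1, C3, C6, M9, M12, M16.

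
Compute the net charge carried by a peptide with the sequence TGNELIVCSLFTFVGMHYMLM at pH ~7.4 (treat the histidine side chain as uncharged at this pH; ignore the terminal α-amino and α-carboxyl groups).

-1

At pH ~7.4 the Lys and Arg side chains are protonated (+1), the Asp and Glu side chains are deprotonated (−1), and with His taken as neutral all other side chains carry no charge.
Positive (K, R): none → +0.
Negative (D, E): E4 → −1.
Net charge = (+0) + (−1) = −1.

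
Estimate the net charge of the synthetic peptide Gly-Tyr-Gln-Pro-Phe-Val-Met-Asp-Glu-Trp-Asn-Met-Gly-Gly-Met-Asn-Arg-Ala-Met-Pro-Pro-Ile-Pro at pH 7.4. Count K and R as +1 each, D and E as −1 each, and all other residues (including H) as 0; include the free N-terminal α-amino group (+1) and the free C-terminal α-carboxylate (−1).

Positive (K, R): Arg17 → +1.
Negative (D, E): Asp8, Glu9 → −2.
The N-terminus (+1) and C-terminus (−1) cancel.
Net charge = (+1) + (−2) = −1.

-1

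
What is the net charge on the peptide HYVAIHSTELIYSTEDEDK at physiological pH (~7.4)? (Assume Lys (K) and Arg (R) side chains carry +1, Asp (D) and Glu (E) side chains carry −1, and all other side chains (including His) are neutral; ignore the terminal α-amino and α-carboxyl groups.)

Positive (K, R): K19 → +1.
Negative (D, E): E9, E15, D16, E17, D18 → −5.
Net charge = (+1) + (−5) = −4.

-4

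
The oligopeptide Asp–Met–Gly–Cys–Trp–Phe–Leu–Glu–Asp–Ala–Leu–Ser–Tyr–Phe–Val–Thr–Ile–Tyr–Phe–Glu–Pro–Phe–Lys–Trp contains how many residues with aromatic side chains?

The aromatic amino acids are Phe (F, benzyl), Trp (W, indole), and Tyr (Y, phenol).
Matching residues: Trp5, Phe6, Tyr13, Phe14, Tyr18, Phe19, Phe22, Trp24.

8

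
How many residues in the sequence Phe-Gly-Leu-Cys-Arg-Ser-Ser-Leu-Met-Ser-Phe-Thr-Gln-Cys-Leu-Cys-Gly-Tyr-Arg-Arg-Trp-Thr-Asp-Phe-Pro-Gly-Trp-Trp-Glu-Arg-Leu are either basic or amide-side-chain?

Basic: H, K, R. Amide-side-chain: N, Q.
Basic residues here: Arg5, Arg19, Arg20, Arg30 (4).
Amide-side-chain residues here: Gln13 (1).
The two groups share no amino acid, so total = 4 + 1 = 5.

5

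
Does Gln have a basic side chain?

No

The basic amino acids are Lys (K), Arg (R), and His (H).
Glutamine is not in this group.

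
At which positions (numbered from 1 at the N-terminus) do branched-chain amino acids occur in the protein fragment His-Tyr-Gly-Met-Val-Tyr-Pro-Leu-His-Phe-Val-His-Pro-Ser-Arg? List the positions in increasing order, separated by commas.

The BCAAs are Val, Leu, and Ile — aliphatic side chains with a branch point.
Matching residues: Val5, Leu8, Val11.

5, 8, 11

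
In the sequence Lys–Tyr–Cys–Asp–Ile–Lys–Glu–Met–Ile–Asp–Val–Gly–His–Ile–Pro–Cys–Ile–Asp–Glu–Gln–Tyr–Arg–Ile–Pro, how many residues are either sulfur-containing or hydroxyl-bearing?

Sulfur-containing: C, M. Hydroxyl-bearing: S, T, Y.
Sulfur-containing residues here: Cys3, Met8, Cys16 (3).
Hydroxyl-bearing residues here: Tyr2, Tyr21 (2).
The two groups share no amino acid, so total = 3 + 2 = 5.

5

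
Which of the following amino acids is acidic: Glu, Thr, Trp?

Only D (aspartate) and E (glutamate) carry a side-chain carboxylic acid.
Of the listed options, only Glu belongs to this group.

Glu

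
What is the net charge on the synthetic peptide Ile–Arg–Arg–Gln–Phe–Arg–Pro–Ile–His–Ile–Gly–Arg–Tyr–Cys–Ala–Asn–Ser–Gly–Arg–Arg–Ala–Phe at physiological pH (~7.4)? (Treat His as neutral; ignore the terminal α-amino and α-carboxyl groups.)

+6

At pH ~7.4 the Lys and Arg side chains are protonated (+1), the Asp and Glu side chains are deprotonated (−1), and with His taken as neutral all other side chains carry no charge.
Positive (K, R): Arg2, Arg3, Arg6, Arg12, Arg19, Arg20 → +6.
Negative (D, E): none → −0.
Net charge = (+6) + (−0) = +6.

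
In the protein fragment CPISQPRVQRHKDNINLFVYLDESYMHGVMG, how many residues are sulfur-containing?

The sulfur-bearing residues are cysteine (–SH) and methionine (–S–CH₃).
Matching residues: C1, M26, M30.

3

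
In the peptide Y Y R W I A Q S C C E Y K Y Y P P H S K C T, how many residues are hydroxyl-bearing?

Serine (S), threonine (T), and tyrosine (Y) each carry a hydroxyl group on the side chain.
Matching residues: Y1, Y2, S8, Y12, Y14, Y15, S19, T22.

8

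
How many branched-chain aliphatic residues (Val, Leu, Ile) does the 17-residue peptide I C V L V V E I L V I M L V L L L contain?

Matching residues: I1, V3, L4, V5, V6, I8, L9, V10, I11, L13, V14, L15, L16, L17.

14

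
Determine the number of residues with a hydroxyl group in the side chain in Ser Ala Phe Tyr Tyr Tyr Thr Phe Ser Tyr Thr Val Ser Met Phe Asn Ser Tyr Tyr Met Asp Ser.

The –OH-bearing residues are Ser, Thr (aliphatic alcohols), and Tyr (phenol).
Matching residues: Ser1, Tyr4, Tyr5, Tyr6, Thr7, Ser9, Tyr10, Thr11, Ser13, Ser17, Tyr18, Tyr19, Ser22.

13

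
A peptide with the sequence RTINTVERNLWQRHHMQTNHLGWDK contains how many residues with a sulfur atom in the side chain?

The sulfur-bearing residues are cysteine (–SH) and methionine (–S–CH₃).
Matching residues: M16.

1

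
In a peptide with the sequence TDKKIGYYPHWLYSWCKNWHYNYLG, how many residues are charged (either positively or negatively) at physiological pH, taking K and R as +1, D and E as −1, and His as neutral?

4

Charged side chains at pH ~7.4: K, R (positive); D, E (negative).
Matching residues: D2, K3, K4, K17.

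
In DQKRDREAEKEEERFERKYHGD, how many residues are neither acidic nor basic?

5

Acidic: D, E. Basic: K, R, H. All other residues are neither.
Matching residues: Q2, A8, F15, Y19, G21.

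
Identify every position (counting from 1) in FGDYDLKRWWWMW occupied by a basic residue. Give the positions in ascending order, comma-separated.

Matching residues: K7, R8.

7, 8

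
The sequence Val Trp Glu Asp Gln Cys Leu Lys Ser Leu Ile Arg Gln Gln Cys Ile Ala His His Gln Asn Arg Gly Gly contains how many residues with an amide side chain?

5

Asparagine (N) and glutamine (Q) have uncharged amide side chains.
Matching residues: Gln5, Gln13, Gln14, Gln20, Asn21.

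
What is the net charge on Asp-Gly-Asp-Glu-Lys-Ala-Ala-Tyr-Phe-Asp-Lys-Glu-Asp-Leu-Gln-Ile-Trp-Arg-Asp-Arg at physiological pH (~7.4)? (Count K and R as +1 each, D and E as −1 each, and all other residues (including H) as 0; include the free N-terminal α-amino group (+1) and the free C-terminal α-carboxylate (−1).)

Positive (K, R): Lys5, Lys11, Arg18, Arg20 → +4.
Negative (D, E): Asp1, Asp3, Glu4, Asp10, Glu12, Asp13, Asp19 → −7.
The N-terminus (+1) and C-terminus (−1) cancel.
Net charge = (+4) + (−7) = −3.

-3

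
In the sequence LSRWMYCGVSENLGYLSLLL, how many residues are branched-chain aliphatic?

7

The BCAAs are Val, Leu, and Ile — aliphatic side chains with a branch point.
Matching residues: L1, V9, L13, L16, L18, L19, L20.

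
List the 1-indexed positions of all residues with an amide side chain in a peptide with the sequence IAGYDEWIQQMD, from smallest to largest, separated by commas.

The amide-side-chain residues are Asn (N) and Gln (Q).
Matching residues: Q9, Q10.

9, 10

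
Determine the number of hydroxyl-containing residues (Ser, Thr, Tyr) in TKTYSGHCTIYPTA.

7

Matching residues: T1, T3, Y4, S5, T9, Y11, T13.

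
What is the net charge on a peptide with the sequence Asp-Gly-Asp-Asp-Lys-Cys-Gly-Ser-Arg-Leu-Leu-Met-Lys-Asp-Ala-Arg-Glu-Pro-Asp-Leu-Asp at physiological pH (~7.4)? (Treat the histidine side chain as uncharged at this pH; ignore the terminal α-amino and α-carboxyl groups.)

-3

The side chains ionized at physiological pH are Lys/Arg (+1) and Asp/Glu (−1); with His treated as neutral, nothing else contributes.
Positive (K, R): Lys5, Arg9, Lys13, Arg16 → +4.
Negative (D, E): Asp1, Asp3, Asp4, Asp14, Glu17, Asp19, Asp21 → −7.
Net charge = (+4) + (−7) = −3.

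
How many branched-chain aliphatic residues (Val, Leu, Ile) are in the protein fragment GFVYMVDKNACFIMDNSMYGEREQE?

Matching residues: V3, V6, I13.

3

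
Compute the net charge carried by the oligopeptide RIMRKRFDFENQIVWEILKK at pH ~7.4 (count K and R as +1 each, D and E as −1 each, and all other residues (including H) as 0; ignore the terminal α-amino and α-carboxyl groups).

+3

Positive (K, R): R1, R4, K5, R6, K19, K20 → +6.
Negative (D, E): D8, E10, E16 → −3.
Net charge = (+6) + (−3) = +3.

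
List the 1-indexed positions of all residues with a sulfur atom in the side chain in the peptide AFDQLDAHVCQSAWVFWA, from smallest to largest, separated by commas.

Cysteine (C, thiol) and methionine (M, thioether) are the two sulfur-containing amino acids.
Matching residues: C10.

10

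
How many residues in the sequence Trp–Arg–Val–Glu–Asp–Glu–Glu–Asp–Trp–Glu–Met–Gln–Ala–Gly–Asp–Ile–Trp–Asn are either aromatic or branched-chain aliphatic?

5

Aromatic: F, W, Y. Branched-chain aliphatic: I, L, V.
Aromatic residues here: Trp1, Trp9, Trp17 (3).
Branched-chain aliphatic residues here: Val3, Ile16 (2).
The two groups share no amino acid, so total = 3 + 2 = 5.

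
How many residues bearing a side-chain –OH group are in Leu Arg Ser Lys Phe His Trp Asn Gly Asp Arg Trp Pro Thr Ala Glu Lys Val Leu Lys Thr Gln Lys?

The –OH-bearing residues are Ser, Thr (aliphatic alcohols), and Tyr (phenol).
Matching residues: Ser3, Thr14, Thr21.

3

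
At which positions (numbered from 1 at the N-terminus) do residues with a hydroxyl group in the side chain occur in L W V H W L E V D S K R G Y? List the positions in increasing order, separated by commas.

10, 14

S, T, and Y are the three residues with a side-chain hydroxyl.
Matching residues: S10, Y14.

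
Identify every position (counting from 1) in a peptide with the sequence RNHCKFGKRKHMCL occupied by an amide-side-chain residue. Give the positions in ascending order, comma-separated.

2

The amide-side-chain residues are Asn (N) and Gln (Q).
Matching residues: N2.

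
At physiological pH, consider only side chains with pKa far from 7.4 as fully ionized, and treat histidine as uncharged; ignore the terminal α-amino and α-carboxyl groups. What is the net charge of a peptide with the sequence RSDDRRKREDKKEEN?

At pH ~7.4 the Lys and Arg side chains are protonated (+1), the Asp and Glu side chains are deprotonated (−1), and with His taken as neutral all other side chains carry no charge.
Positive (K, R): R1, R5, R6, K7, R8, K11, K12 → +7.
Negative (D, E): D3, D4, E9, D10, E13, E14 → −6.
Net charge = (+7) + (−6) = +1.

+1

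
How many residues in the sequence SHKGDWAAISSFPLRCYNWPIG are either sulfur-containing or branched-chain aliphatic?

Sulfur-containing: C, M. Branched-chain aliphatic: I, L, V.
Sulfur-containing residues here: C16 (1).
Branched-chain aliphatic residues here: I9, L14, I21 (3).
The two groups share no amino acid, so total = 1 + 3 = 4.

4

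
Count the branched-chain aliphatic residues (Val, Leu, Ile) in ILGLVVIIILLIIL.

Matching residues: I1, L2, L4, V5, V6, I7, I8, I9, L10, L11, I12, I13, L14.

13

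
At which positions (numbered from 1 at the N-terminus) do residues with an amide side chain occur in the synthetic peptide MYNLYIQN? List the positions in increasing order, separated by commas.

3, 7, 8

Only N (asparagine) and Q (glutamine) carry a side-chain carboxamide.
Matching residues: N3, Q7, N8.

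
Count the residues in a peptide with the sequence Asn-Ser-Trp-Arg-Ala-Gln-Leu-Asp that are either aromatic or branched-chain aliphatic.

Aromatic: F, W, Y. Branched-chain aliphatic: I, L, V.
Aromatic residues here: Trp3 (1).
Branched-chain aliphatic residues here: Leu7 (1).
The two groups share no amino acid, so total = 1 + 1 = 2.

2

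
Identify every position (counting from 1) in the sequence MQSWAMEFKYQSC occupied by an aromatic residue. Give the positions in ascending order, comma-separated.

4, 8, 10

The aromatic amino acids are Phe (F, benzyl), Trp (W, indole), and Tyr (Y, phenol).
Matching residues: W4, F8, Y10.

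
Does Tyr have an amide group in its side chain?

No

Asparagine (N) and glutamine (Q) have uncharged amide side chains.
Tyrosine is not in this group.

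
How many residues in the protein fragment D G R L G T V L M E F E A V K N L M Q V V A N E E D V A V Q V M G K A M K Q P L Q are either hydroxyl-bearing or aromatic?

Hydroxyl-bearing: S, T, Y. Aromatic: F, W, Y.
Hydroxyl-bearing residues here: T6 (1).
Aromatic residues here: F11 (1).
(Y belongs to both groups, but none appear in this sequence.) Total = 1 + 1 = 2.

2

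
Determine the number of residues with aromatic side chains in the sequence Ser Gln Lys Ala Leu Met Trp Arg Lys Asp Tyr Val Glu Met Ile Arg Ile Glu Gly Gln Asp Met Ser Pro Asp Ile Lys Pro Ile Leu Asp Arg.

2

Phenylalanine (F), tryptophan (W), and tyrosine (Y) have aromatic ring side chains.
Matching residues: Trp7, Tyr11.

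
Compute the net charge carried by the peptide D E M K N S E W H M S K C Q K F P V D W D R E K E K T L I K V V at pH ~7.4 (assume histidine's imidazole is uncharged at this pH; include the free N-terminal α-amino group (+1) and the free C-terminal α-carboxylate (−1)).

Near pH 7.4, K and R contribute +1 each, D and E contribute −1 each, and every other side chain (His included, as stated) is uncharged.
Positive (K, R): K4, K12, K15, R22, K24, K26, K30 → +7.
Negative (D, E): D1, E2, E7, D19, D21, E23, E25 → −7.
The N-terminus (+1) and C-terminus (−1) cancel.
Net charge = (+7) + (−7) = 0.

0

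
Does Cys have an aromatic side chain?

No

The aromatic amino acids are Phe (F, benzyl), Trp (W, indole), and Tyr (Y, phenol).
Cysteine is not in this group.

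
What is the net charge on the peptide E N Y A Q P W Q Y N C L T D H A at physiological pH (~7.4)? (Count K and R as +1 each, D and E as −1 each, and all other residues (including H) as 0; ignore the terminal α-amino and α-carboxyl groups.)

-2

Positive (K, R): none → +0.
Negative (D, E): E1, D14 → −2.
Net charge = (+0) + (−2) = −2.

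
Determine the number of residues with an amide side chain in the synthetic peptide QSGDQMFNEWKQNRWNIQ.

7

The amide-side-chain residues are Asn (N) and Gln (Q).
Matching residues: Q1, Q5, N8, Q12, N13, N16, Q18.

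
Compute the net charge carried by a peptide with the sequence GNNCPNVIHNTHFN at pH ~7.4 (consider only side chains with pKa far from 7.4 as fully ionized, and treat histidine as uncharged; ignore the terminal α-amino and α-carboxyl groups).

Near pH 7.4, K and R contribute +1 each, D and E contribute −1 each, and every other side chain (His included, as stated) is uncharged.
Positive (K, R): none → +0.
Negative (D, E): none → −0.
Net charge = (+0) + (−0) = 0.

0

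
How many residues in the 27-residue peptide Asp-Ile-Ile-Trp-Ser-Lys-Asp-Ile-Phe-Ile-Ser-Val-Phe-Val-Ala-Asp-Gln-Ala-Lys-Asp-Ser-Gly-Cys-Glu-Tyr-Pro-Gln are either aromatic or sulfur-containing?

5

Aromatic: F, W, Y. Sulfur-containing: C, M.
Aromatic residues here: Trp4, Phe9, Phe13, Tyr25 (4).
Sulfur-containing residues here: Cys23 (1).
The two groups share no amino acid, so total = 4 + 1 = 5.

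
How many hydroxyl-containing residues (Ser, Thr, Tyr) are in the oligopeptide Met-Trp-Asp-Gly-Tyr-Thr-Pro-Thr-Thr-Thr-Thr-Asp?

Matching residues: Tyr5, Thr6, Thr8, Thr9, Thr10, Thr11.

6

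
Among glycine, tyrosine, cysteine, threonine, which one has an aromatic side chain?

F, W, and Y each carry an aromatic ring on the side chain.
Of the listed options, only tyrosine belongs to this group.

tyrosine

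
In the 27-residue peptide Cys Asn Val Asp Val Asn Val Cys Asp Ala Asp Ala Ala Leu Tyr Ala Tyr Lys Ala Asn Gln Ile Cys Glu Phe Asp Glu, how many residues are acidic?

6

The acidic residues are Asp (D) and Glu (E), whose side chains end in a carboxylate group.
Matching residues: Asp4, Asp9, Asp11, Glu24, Asp26, Glu27.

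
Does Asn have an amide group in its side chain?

Yes

Only N (asparagine) and Q (glutamine) carry a side-chain carboxamide.
Asparagine is in this group.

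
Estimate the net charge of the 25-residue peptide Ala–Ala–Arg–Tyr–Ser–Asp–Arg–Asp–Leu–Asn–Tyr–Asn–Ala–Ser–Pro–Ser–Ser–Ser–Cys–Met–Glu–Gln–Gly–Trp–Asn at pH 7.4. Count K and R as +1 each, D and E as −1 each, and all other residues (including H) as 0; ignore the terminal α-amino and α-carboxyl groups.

-1

Positive (K, R): Arg3, Arg7 → +2.
Negative (D, E): Asp6, Asp8, Glu21 → −3.
Net charge = (+2) + (−3) = −1.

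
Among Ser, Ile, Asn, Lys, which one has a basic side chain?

The basic amino acids are Lys (K), Arg (R), and His (H).
Of the listed options, only Lys belongs to this group.

Lys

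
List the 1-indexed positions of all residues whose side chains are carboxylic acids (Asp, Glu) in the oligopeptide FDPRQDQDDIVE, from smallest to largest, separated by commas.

2, 6, 8, 9, 12

Matching residues: D2, D6, D8, D9, E12.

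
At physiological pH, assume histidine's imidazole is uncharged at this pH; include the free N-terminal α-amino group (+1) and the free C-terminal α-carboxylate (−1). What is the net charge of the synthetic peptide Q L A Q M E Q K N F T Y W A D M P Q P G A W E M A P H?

-2

The side chains ionized at physiological pH are Lys/Arg (+1) and Asp/Glu (−1); with His treated as neutral, nothing else contributes.
Positive (K, R): K8 → +1.
Negative (D, E): E6, D15, E23 → −3.
The N-terminus (+1) and C-terminus (−1) cancel.
Net charge = (+1) + (−3) = −2.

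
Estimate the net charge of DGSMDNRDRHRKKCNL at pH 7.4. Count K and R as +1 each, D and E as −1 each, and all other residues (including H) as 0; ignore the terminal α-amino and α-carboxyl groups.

Positive (K, R): R7, R9, R11, K12, K13 → +5.
Negative (D, E): D1, D5, D8 → −3.
Net charge = (+5) + (−3) = +2.

+2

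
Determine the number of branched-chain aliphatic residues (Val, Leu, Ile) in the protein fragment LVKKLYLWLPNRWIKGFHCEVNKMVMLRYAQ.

Matching residues: L1, V2, L5, L7, L9, I14, V21, V25, L27.

9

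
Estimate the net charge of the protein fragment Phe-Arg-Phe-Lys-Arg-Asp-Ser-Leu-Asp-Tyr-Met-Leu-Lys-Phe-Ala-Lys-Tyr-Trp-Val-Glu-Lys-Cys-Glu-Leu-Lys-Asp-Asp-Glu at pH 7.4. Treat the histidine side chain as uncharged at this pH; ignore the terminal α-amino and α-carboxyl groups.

The side chains ionized at physiological pH are Lys/Arg (+1) and Asp/Glu (−1); with His treated as neutral, nothing else contributes.
Positive (K, R): Arg2, Lys4, Arg5, Lys13, Lys16, Lys21, Lys25 → +7.
Negative (D, E): Asp6, Asp9, Glu20, Glu23, Asp26, Asp27, Glu28 → −7.
Net charge = (+7) + (−7) = 0.

0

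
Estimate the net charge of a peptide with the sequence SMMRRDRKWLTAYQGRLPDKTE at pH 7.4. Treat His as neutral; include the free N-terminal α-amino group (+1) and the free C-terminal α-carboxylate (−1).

At pH ~7.4 the Lys and Arg side chains are protonated (+1), the Asp and Glu side chains are deprotonated (−1), and with His taken as neutral all other side chains carry no charge.
Positive (K, R): R4, R5, R7, K8, R16, K20 → +6.
Negative (D, E): D6, D19, E22 → −3.
The N-terminus (+1) and C-terminus (−1) cancel.
Net charge = (+6) + (−3) = +3.

+3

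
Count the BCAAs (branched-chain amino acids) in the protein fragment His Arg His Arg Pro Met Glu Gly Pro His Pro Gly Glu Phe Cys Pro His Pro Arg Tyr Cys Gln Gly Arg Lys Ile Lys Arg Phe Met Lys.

1

Valine (V), leucine (L), and isoleucine (I) are the branched-chain amino acids.
Matching residues: Ile26.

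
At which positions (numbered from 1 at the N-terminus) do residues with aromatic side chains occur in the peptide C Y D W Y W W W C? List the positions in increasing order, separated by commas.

F, W, and Y each carry an aromatic ring on the side chain.
Matching residues: Y2, W4, Y5, W6, W7, W8.

2, 4, 5, 6, 7, 8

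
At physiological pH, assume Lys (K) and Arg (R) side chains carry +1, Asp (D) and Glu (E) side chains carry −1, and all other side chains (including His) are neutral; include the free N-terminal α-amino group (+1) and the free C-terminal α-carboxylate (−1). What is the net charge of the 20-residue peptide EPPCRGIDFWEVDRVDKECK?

-2

Positive (K, R): R5, R14, K17, K20 → +4.
Negative (D, E): E1, D8, E11, D13, D16, E18 → −6.
The N-terminus (+1) and C-terminus (−1) cancel.
Net charge = (+4) + (−6) = −2.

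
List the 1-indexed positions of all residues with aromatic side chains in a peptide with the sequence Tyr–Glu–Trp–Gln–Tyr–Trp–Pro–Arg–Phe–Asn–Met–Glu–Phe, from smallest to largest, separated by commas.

1, 3, 5, 6, 9, 13

The aromatic amino acids are Phe (F, benzyl), Trp (W, indole), and Tyr (Y, phenol).
Matching residues: Tyr1, Trp3, Tyr5, Trp6, Phe9, Phe13.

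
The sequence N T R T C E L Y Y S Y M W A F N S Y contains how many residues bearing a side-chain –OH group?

Serine (S), threonine (T), and tyrosine (Y) each carry a hydroxyl group on the side chain.
Matching residues: T2, T4, Y8, Y9, S10, Y11, S17, Y18.

8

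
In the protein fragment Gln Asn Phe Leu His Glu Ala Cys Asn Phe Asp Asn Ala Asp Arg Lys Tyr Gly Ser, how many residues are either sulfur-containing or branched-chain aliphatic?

2

Sulfur-containing: C, M. Branched-chain aliphatic: I, L, V.
Sulfur-containing residues here: Cys8 (1).
Branched-chain aliphatic residues here: Leu4 (1).
The two groups share no amino acid, so total = 1 + 1 = 2.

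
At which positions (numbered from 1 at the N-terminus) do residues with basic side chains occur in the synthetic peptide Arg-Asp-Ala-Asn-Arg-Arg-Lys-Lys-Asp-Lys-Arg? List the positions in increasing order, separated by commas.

1, 5, 6, 7, 8, 10, 11

K, R, and H are the three residues with basic side chains (ε-amine, guanidinium, and imidazole respectively).
Matching residues: Arg1, Arg5, Arg6, Lys7, Lys8, Lys10, Arg11.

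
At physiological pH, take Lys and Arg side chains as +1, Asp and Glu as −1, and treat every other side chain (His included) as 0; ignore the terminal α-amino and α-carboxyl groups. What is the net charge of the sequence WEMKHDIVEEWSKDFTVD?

-4

Positive (K, R): K4, K13 → +2.
Negative (D, E): E2, D6, E9, E10, D14, D18 → −6.
Net charge = (+2) + (−6) = −4.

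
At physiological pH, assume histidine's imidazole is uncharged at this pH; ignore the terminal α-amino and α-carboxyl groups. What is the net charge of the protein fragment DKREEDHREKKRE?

Near pH 7.4, K and R contribute +1 each, D and E contribute −1 each, and every other side chain (His included, as stated) is uncharged.
Positive (K, R): K2, R3, R8, K10, K11, R12 → +6.
Negative (D, E): D1, E4, E5, D6, E9, E13 → −6.
Net charge = (+6) + (−6) = 0.

0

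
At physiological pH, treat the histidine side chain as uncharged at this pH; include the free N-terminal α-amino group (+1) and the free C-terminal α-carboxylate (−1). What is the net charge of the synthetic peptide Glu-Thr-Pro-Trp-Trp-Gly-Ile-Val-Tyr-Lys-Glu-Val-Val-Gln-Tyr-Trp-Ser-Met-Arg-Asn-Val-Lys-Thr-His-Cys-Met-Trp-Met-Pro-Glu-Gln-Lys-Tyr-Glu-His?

0

At pH ~7.4 the Lys and Arg side chains are protonated (+1), the Asp and Glu side chains are deprotonated (−1), and with His taken as neutral all other side chains carry no charge.
Positive (K, R): Lys10, Arg19, Lys22, Lys32 → +4.
Negative (D, E): Glu1, Glu11, Glu30, Glu34 → −4.
The N-terminus (+1) and C-terminus (−1) cancel.
Net charge = (+4) + (−4) = 0.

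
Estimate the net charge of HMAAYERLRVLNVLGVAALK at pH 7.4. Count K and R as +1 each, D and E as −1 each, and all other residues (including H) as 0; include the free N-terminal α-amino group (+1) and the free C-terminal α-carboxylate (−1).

Positive (K, R): R7, R9, K20 → +3.
Negative (D, E): E6 → −1.
The N-terminus (+1) and C-terminus (−1) cancel.
Net charge = (+3) + (−1) = +2.

+2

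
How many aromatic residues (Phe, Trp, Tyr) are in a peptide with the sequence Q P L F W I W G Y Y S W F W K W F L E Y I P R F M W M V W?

14

Matching residues: F4, W5, W7, Y9, Y10, W12, F13, W14, W16, F17, Y20, F24, W26, W29.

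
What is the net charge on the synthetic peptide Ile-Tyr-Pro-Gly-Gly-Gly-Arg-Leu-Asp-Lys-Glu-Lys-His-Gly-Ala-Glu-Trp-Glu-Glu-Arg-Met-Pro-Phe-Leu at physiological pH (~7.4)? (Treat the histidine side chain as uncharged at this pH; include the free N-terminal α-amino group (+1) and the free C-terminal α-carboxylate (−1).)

The side chains ionized at physiological pH are Lys/Arg (+1) and Asp/Glu (−1); with His treated as neutral, nothing else contributes.
Positive (K, R): Arg7, Lys10, Lys12, Arg20 → +4.
Negative (D, E): Asp9, Glu11, Glu16, Glu18, Glu19 → −5.
The N-terminus (+1) and C-terminus (−1) cancel.
Net charge = (+4) + (−5) = −1.

-1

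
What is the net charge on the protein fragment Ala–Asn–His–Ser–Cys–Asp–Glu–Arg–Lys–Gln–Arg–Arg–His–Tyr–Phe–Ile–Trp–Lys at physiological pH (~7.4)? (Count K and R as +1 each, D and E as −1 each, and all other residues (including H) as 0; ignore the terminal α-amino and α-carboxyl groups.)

Positive (K, R): Arg8, Lys9, Arg11, Arg12, Lys18 → +5.
Negative (D, E): Asp6, Glu7 → −2.
Net charge = (+5) + (−2) = +3.

+3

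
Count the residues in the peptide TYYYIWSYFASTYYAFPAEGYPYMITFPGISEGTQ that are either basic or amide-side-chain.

Basic: H, K, R. Amide-side-chain: N, Q.
Basic residues here: none (0).
Amide-side-chain residues here: Q35 (1).
The two groups share no amino acid, so total = 0 + 1 = 1.

1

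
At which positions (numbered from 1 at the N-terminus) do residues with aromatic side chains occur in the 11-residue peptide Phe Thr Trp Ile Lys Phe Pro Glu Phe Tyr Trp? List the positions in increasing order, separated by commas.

1, 3, 6, 9, 10, 11

The aromatic amino acids are Phe (F, benzyl), Trp (W, indole), and Tyr (Y, phenol).
Matching residues: Phe1, Trp3, Phe6, Phe9, Tyr10, Trp11.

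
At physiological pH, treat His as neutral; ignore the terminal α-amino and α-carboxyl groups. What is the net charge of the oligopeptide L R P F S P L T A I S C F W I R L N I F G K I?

Near pH 7.4, K and R contribute +1 each, D and E contribute −1 each, and every other side chain (His included, as stated) is uncharged.
Positive (K, R): R2, R16, K22 → +3.
Negative (D, E): none → −0.
Net charge = (+3) + (−0) = +3.

+3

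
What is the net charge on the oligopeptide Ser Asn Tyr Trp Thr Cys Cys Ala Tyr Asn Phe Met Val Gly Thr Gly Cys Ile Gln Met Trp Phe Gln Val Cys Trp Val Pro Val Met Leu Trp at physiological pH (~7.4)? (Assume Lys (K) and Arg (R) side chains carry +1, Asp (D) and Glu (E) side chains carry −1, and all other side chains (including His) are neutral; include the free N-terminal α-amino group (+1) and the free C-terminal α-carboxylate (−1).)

Positive (K, R): none → +0.
Negative (D, E): none → −0.
The N-terminus (+1) and C-terminus (−1) cancel.
Net charge = (+0) + (−0) = 0.

0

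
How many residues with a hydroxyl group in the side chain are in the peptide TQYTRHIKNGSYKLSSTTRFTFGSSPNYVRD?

The –OH-bearing residues are Ser, Thr (aliphatic alcohols), and Tyr (phenol).
Matching residues: T1, Y3, T4, S11, Y12, S15, S16, T17, T18, T21, S24, S25, Y28.

13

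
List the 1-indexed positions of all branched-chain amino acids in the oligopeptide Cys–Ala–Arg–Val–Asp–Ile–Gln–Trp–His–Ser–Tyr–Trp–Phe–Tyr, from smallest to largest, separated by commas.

The BCAAs are Val, Leu, and Ile — aliphatic side chains with a branch point.
Matching residues: Val4, Ile6.

4, 6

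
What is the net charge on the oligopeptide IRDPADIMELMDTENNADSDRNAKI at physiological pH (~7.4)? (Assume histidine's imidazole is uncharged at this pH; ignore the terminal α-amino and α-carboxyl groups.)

Near pH 7.4, K and R contribute +1 each, D and E contribute −1 each, and every other side chain (His included, as stated) is uncharged.
Positive (K, R): R2, R21, K24 → +3.
Negative (D, E): D3, D6, E9, D12, E14, D18, D20 → −7.
Net charge = (+3) + (−7) = −4.

-4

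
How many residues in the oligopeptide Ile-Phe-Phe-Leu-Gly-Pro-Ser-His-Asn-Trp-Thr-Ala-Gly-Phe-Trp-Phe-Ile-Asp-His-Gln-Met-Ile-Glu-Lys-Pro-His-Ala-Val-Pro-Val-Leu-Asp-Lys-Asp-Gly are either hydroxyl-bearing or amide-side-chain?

4

Hydroxyl-bearing: S, T, Y. Amide-side-chain: N, Q.
Hydroxyl-bearing residues here: Ser7, Thr11 (2).
Amide-side-chain residues here: Asn9, Gln20 (2).
The two groups share no amino acid, so total = 2 + 2 = 4.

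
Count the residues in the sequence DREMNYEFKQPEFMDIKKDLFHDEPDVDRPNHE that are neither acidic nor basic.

Acidic: D, E. Basic: K, R, H. All other residues are neither.
Matching residues: M4, N5, Y6, F8, Q10, P11, F13, M14, I16, L20, F21, P25, V27, P30, N31.

15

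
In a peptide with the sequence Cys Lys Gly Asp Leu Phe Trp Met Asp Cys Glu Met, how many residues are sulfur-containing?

4

Only Cys (C) and Met (M) have a sulfur atom in the side chain.
Matching residues: Cys1, Met8, Cys10, Met12.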